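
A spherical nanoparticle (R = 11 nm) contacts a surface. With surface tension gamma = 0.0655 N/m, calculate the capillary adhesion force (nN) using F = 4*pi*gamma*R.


Convert radius: R = 11 nm = 1.1e-08 m
F = 4 * pi * gamma * R
F = 4 * pi * 0.0655 * 1.1e-08
F = 9.05407e-09 N = 9.0541 nN

9.0541


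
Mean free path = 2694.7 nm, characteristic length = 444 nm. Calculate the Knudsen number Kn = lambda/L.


Knudsen number Kn = lambda / L
Kn = 2694.7 / 444
Kn = 6.0691

6.0691


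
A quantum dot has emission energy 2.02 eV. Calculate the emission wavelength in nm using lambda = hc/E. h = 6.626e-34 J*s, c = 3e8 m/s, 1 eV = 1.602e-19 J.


Convert energy: E = 2.02 eV = 2.02 * 1.602e-19 = 3.23604e-19 J
lambda = h*c / E = 6.626e-34 * 3e8 / 3.23604e-19
lambda = 6.14269e-07 m = 614.3 nm

614.3


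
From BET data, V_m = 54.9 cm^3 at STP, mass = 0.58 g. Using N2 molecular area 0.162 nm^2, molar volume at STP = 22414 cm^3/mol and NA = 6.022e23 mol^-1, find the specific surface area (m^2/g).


Number of moles in monolayer = V_m / 22414 = 54.9 / 22414 = 0.00244936
Number of molecules = moles * NA = 0.00244936 * 6.022e23
SA = molecules * sigma / mass
SA = (54.9 / 22414) * 6.022e23 * 0.162e-18 / 0.58
SA = 412.0 m^2/g

412.0


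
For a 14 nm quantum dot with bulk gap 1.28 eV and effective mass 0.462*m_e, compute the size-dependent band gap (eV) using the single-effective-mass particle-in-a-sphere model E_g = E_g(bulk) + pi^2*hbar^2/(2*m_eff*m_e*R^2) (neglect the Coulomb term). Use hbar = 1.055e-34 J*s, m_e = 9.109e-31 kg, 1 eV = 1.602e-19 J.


Radius R = 14/2 nm = 7e-09 m
Confinement energy dE = pi^2 * hbar^2 / (2 * m_eff * m_e * R^2)
dE = pi^2 * (1.055e-34)^2 / (2 * 0.462 * 9.109e-31 * (7e-09)^2) J, divided by 1.602e-19 J/eV
dE = 0.0166 eV
Total band gap = E_g(bulk) + dE = 1.28 + 0.0166 = 1.2966 eV

1.2966


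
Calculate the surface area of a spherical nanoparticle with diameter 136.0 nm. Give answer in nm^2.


Radius r = 136.0/2 = 68 nm
Surface area SA = 4 * pi * r^2
SA = 4 * pi * (68)^2
SA = 58106.9 nm^2

58106.9


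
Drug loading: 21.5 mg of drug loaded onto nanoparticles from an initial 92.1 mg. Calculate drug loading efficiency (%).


Drug loading efficiency = (drug loaded / drug initial) * 100
DLE = 21.5 / 92.1 * 100
DLE = 0.2334 * 100
DLE = 23.34%

23.34


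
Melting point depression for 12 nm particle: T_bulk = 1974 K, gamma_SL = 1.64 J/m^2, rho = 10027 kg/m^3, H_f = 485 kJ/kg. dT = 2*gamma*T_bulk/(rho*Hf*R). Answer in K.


Radius R = 12/2 = 6 nm = 6e-09 m
Convert H_f = 485 kJ/kg = 485000 J/kg
dT = 2 * gamma_SL * T_bulk / (rho * H_f * R)
dT = 2 * 1.64 * 1974 / (10027 * 485000 * 6e-09)
dT = 221.9 K

221.9


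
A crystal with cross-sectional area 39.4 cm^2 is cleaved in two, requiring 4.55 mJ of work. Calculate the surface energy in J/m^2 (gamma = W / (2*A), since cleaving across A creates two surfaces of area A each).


Convert: A = 39.4 cm^2 = 0.00394 m^2, W = 4.55 mJ = 0.00455 J
Cleaving exposes two faces of area A, so total new surface = 2*A and gamma = W / (2*A)
gamma = 0.00455 / (2 * 0.00394)
gamma = 0.577 J/m^2

0.577


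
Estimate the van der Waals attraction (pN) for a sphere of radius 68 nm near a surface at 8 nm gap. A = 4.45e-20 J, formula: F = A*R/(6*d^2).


Convert to SI: R = 68 nm = 6.8e-08 m, d = 8 nm = 8e-09 m
F = A * R / (6 * d^2)
F = 4.45e-20 * 6.8e-08 / (6 * (8e-09)^2)
F = 7.88021e-12 N = 7.88 pN

7.88


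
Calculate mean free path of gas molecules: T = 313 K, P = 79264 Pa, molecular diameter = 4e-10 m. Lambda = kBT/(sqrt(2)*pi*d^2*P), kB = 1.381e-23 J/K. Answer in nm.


Mean free path: lambda = kB*T / (sqrt(2) * pi * d^2 * P)
lambda = 1.381e-23 * 313 / (sqrt(2) * pi * (4e-10)^2 * 79264)
lambda = 7.67145e-08 m
lambda = 76.71 nm

76.71


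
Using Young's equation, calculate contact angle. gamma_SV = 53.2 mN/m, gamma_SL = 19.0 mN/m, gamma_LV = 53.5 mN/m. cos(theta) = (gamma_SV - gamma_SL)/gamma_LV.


cos(theta) = (gamma_SV - gamma_SL) / gamma_LV
cos(theta) = (53.2 - 19.0) / 53.5
cos(theta) = 0.639252
theta = arccos(0.639252) = 50.26 degrees

50.26


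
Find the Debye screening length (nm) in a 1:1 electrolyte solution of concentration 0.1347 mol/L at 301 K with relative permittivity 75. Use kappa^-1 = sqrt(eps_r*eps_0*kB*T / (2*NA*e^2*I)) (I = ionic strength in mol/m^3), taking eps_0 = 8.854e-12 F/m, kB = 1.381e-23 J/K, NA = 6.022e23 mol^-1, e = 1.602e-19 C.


Ionic strength I = 0.1347 * 1^2 * 1000 = 134.7 mol/m^3
kappa^-1 = sqrt(75 * 8.854e-12 * 1.381e-23 * 301 / (2 * 6.022e23 * (1.602e-19)^2 * 134.7))
kappa^-1 = 0.814 nm

0.814


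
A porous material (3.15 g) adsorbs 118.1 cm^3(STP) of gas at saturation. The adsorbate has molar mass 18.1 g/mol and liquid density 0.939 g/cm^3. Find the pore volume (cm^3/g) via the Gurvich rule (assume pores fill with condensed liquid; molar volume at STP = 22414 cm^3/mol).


Moles adsorbed n = V_ads / 22414 = 118.1 / 22414 = 5.269028e-03 mol
Liquid volume V_liq = n * M / rho_liq = 5.269028e-03 * 18.1 / 0.939 = 0.10156 cm^3
Specific pore volume V_pore = V_liq / m_sample = 0.10156 / 3.15
V_pore = 0.0322 cm^3/g

0.0322


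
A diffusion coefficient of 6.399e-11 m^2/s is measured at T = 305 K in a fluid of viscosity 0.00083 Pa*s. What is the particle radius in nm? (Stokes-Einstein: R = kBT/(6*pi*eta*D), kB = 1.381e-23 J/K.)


Stokes-Einstein: R = kB*T / (6*pi*eta*D)
R = 1.381e-23 * 305 / (6 * pi * 0.00083 * 6.399e-11)
R = 4.20729e-09 m = 4.21 nm

4.21


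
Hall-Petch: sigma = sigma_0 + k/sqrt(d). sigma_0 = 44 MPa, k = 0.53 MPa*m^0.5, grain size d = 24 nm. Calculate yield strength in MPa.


d = 24 nm = 2.4e-08 m
sqrt(d) = 0.0001549193
Hall-Petch contribution = k / sqrt(d) = 0.53 / 0.0001549193 = 3421.1 MPa
sigma = sigma_0 + k/sqrt(d) = 44 + 3421.1 = 3465.1 MPa

3465.1


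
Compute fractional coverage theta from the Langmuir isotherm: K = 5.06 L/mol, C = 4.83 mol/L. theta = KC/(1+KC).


Langmuir isotherm: theta = K*C / (1 + K*C)
K*C = 5.06 * 4.83 = 24.4398
theta = 24.4398 / (1 + 24.4398) = 24.4398 / 25.4398
theta = 0.9607

0.9607


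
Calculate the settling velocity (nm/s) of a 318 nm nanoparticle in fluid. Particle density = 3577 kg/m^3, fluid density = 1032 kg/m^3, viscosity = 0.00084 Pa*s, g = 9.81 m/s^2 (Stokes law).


Radius R = 318/2 nm = 1.59e-07 m
Density difference = 3577 - 1032 = 2545 kg/m^3
v = 2 * R^2 * (rho_p - rho_f) * g / (9 * eta)
v = 2 * (1.59e-07)^2 * 2545 * 9.81 / (9 * 0.00084)
v = 1.66978e-07 m/s = 166.978 nm/s

166.978


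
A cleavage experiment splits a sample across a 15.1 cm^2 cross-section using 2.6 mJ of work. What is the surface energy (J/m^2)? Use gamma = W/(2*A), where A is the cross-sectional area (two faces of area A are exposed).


Convert: A = 15.1 cm^2 = 0.00151 m^2, W = 2.6 mJ = 0.0026 J
Cleaving exposes two faces of area A, so total new surface = 2*A and gamma = W / (2*A)
gamma = 0.0026 / (2 * 0.00151)
gamma = 0.861 J/m^2

0.861


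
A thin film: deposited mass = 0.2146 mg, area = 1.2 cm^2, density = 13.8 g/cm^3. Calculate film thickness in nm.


Convert: m = 0.2146 mg = 2.1460e-07 kg, A = 1.2 cm^2 = 1.2000e-04 m^2, rho = 13.8 g/cm^3 = 13800 kg/m^3
t = m / (A * rho)
t = 2.1460e-07 / (1.2000e-04 * 13800)
t = 1.2959e-07 m = 129.6 nm

129.6


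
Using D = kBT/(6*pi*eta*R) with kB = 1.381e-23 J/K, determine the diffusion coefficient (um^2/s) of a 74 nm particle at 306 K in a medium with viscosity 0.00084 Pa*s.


Radius R = 74/2 = 37 nm = 3.7e-08 m
D = kB*T / (6*pi*eta*R)
D = 1.381e-23 * 306 / (6 * pi * 0.00084 * 3.7e-08)
D = 7.21328e-12 m^2/s = 7.213 um^2/s

7.213


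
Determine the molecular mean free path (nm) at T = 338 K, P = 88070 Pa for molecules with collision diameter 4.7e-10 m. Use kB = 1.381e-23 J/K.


Mean free path: lambda = kB*T / (sqrt(2) * pi * d^2 * P)
lambda = 1.381e-23 * 338 / (sqrt(2) * pi * (4.7e-10)^2 * 88070)
lambda = 5.40035e-08 m
lambda = 54.0 nm

54.0


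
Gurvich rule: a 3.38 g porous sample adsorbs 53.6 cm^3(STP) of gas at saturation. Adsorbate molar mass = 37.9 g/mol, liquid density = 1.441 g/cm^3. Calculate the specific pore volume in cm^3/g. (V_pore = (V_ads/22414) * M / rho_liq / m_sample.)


Moles adsorbed n = V_ads / 22414 = 53.6 / 22414 = 2.391363e-03 mol
Liquid volume V_liq = n * M / rho_liq = 2.391363e-03 * 37.9 / 1.441 = 0.06290 cm^3
Specific pore volume V_pore = V_liq / m_sample = 0.06290 / 3.38
V_pore = 0.0186 cm^3/g

0.0186


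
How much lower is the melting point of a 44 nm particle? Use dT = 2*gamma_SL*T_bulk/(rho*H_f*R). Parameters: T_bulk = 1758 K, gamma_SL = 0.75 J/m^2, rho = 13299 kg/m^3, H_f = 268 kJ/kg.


Radius R = 44/2 = 22 nm = 2.2e-08 m
Convert H_f = 268 kJ/kg = 268000 J/kg
dT = 2 * gamma_SL * T_bulk / (rho * H_f * R)
dT = 2 * 0.75 * 1758 / (13299 * 268000 * 2.2e-08)
dT = 33.6 K

33.6


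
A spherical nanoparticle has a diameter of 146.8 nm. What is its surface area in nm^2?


Radius r = 146.8/2 = 73.4 nm
Surface area SA = 4 * pi * r^2
SA = 4 * pi * (73.4)^2
SA = 67702.08 nm^2

67702.08


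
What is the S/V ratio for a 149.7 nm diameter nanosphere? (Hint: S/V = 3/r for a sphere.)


Radius r = 149.7/2 = 74.85 nm
S/V = 3 / r = 3 / 74.85
S/V = 0.0401 nm^-1

0.0401


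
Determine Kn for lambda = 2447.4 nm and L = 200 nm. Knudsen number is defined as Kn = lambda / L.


Knudsen number Kn = lambda / L
Kn = 2447.4 / 200
Kn = 12.237

12.237


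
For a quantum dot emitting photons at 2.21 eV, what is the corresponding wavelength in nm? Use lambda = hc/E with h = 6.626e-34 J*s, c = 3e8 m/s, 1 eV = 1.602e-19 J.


Convert energy: E = 2.21 eV = 2.21 * 1.602e-19 = 3.54042e-19 J
lambda = h*c / E = 6.626e-34 * 3e8 / 3.54042e-19
lambda = 5.61459e-07 m = 561.5 nm

561.5


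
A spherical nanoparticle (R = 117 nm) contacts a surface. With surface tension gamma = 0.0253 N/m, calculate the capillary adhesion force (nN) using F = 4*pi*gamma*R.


Convert radius: R = 117 nm = 1.17e-07 m
F = 4 * pi * gamma * R
F = 4 * pi * 0.0253 * 1.17e-07
F = 3.71977e-08 N = 37.1977 nN

37.1977


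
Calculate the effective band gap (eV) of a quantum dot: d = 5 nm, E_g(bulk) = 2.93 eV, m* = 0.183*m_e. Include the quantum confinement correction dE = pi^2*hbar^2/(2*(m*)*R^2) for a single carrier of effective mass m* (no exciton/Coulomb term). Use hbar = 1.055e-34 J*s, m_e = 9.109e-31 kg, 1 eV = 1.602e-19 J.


Radius R = 5/2 nm = 2.5e-09 m
Confinement energy dE = pi^2 * hbar^2 / (2 * m_eff * m_e * R^2)
dE = pi^2 * (1.055e-34)^2 / (2 * 0.183 * 9.109e-31 * (2.5e-09)^2) J, divided by 1.602e-19 J/eV
dE = 0.3291 eV
Total band gap = E_g(bulk) + dE = 2.93 + 0.3291 = 3.2591 eV

3.2591


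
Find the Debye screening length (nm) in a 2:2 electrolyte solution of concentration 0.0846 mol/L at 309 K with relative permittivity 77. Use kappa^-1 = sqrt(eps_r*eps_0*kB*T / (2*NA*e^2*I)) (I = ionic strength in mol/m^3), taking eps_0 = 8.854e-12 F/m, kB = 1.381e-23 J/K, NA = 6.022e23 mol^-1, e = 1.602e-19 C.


Ionic strength I = 0.0846 * 2^2 * 1000 = 338.4 mol/m^3
kappa^-1 = sqrt(77 * 8.854e-12 * 1.381e-23 * 309 / (2 * 6.022e23 * (1.602e-19)^2 * 338.4))
kappa^-1 = 0.527 nm

0.527


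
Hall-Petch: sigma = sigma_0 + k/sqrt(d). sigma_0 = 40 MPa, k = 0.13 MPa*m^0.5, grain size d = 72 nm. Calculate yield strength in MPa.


d = 72 nm = 7.2e-08 m
sqrt(d) = 0.0002683282
Hall-Petch contribution = k / sqrt(d) = 0.13 / 0.0002683282 = 484.5 MPa
sigma = sigma_0 + k/sqrt(d) = 40 + 484.5 = 524.5 MPa

524.5


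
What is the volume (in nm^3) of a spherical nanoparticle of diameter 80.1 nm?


Radius r = 80.1/2 = 40.05 nm
Volume V = (4/3) * pi * r^3
V = (4/3) * pi * (40.05)^3
V = 269089.14 nm^3

269089.14


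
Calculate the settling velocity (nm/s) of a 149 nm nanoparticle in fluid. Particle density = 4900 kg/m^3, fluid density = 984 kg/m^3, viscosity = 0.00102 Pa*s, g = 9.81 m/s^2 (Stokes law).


Radius R = 149/2 nm = 7.45e-08 m
Density difference = 4900 - 984 = 3916 kg/m^3
v = 2 * R^2 * (rho_p - rho_f) * g / (9 * eta)
v = 2 * (7.45e-08)^2 * 3916 * 9.81 / (9 * 0.00102)
v = 4.64528e-08 m/s = 46.4528 nm/s

46.4528


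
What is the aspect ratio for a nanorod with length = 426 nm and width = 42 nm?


Aspect ratio AR = length / diameter
AR = 426 / 42
AR = 10.14

10.14


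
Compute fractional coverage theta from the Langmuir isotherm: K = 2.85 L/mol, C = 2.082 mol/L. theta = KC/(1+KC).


Langmuir isotherm: theta = K*C / (1 + K*C)
K*C = 2.85 * 2.082 = 5.9337
theta = 5.9337 / (1 + 5.9337) = 5.9337 / 6.9337
theta = 0.8558

0.8558


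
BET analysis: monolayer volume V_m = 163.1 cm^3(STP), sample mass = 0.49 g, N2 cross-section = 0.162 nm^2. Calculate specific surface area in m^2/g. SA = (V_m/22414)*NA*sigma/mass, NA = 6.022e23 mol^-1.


Number of moles in monolayer = V_m / 22414 = 163.1 / 22414 = 0.0072767
Number of molecules = moles * NA = 0.0072767 * 6.022e23
SA = molecules * sigma / mass
SA = (163.1 / 22414) * 6.022e23 * 0.162e-18 / 0.49
SA = 1448.8 m^2/g

1448.8


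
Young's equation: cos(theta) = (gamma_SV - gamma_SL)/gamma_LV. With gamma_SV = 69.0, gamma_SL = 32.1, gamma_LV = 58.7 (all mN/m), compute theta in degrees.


cos(theta) = (gamma_SV - gamma_SL) / gamma_LV
cos(theta) = (69.0 - 32.1) / 58.7
cos(theta) = 0.62862
theta = arccos(0.62862) = 51.05 degrees

51.05


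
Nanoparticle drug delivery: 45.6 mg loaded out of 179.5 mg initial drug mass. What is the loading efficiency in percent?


Drug loading efficiency = (drug loaded / drug initial) * 100
DLE = 45.6 / 179.5 * 100
DLE = 0.254 * 100
DLE = 25.4%

25.4


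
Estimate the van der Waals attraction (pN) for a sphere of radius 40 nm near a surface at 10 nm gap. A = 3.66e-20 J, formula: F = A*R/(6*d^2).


Convert to SI: R = 40 nm = 4e-08 m, d = 10 nm = 1e-08 m
F = A * R / (6 * d^2)
F = 3.66e-20 * 4e-08 / (6 * (1e-08)^2)
F = 2.44e-12 N = 2.44 pN

2.44


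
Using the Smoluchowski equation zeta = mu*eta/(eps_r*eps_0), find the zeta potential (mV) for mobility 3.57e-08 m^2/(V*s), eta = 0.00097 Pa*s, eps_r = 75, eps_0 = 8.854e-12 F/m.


Smoluchowski equation: zeta = mu * eta / (eps_r * eps_0)
zeta = 3.57e-08 * 0.00097 / (75 * 8.854e-12)
zeta = 0.052148 V = 52.15 mV

52.15


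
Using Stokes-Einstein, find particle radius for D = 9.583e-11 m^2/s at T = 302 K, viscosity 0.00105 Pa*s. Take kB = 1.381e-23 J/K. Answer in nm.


Stokes-Einstein: R = kB*T / (6*pi*eta*D)
R = 1.381e-23 * 302 / (6 * pi * 0.00105 * 9.583e-11)
R = 2.19892e-09 m = 2.2 nm

2.2


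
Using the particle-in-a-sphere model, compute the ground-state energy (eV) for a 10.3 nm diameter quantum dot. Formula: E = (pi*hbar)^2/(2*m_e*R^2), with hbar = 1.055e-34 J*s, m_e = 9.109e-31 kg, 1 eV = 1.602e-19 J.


Radius R = 10.3/2 = 5.15 nm = 5.15e-09 m
E = (pi * 1.055e-34)^2 / (2 * 9.109e-31 * (5.15e-09)^2)
E(J) = 2.27347e-21
E = E(J) / 1.602e-19 = 0.0142 eV

0.0142


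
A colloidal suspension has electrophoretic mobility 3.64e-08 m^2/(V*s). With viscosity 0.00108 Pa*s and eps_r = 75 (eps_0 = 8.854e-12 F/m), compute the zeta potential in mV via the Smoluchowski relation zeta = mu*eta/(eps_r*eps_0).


Smoluchowski equation: zeta = mu * eta / (eps_r * eps_0)
zeta = 3.64e-08 * 0.00108 / (75 * 8.854e-12)
zeta = 0.0592 V = 59.2 mV

59.2


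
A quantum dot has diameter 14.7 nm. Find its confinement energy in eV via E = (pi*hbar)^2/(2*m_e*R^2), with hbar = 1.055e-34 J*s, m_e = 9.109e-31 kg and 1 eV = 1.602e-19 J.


Radius R = 14.7/2 = 7.35 nm = 7.35e-09 m
E = (pi * 1.055e-34)^2 / (2 * 9.109e-31 * (7.35e-09)^2)
E(J) = 1.11617e-21
E = E(J) / 1.602e-19 = 0.007 eV

0.007


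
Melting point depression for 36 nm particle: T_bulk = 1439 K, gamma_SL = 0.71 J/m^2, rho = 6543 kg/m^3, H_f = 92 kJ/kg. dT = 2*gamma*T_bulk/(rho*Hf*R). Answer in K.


Radius R = 36/2 = 18 nm = 1.8e-08 m
Convert H_f = 92 kJ/kg = 92000 J/kg
dT = 2 * gamma_SL * T_bulk / (rho * H_f * R)
dT = 2 * 0.71 * 1439 / (6543 * 92000 * 1.8e-08)
dT = 188.6 K

188.6


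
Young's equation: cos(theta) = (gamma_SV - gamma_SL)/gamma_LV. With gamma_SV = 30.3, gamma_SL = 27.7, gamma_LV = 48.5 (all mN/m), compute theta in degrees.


cos(theta) = (gamma_SV - gamma_SL) / gamma_LV
cos(theta) = (30.3 - 27.7) / 48.5
cos(theta) = 0.053608
theta = arccos(0.053608) = 86.93 degrees

86.93


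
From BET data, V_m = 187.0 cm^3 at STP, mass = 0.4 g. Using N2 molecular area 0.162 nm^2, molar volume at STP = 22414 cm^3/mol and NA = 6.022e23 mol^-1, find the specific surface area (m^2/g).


Number of moles in monolayer = V_m / 22414 = 187.0 / 22414 = 0.008343
Number of molecules = moles * NA = 0.008343 * 6.022e23
SA = molecules * sigma / mass
SA = (187.0 / 22414) * 6.022e23 * 0.162e-18 / 0.4
SA = 2034.8 m^2/g

2034.8


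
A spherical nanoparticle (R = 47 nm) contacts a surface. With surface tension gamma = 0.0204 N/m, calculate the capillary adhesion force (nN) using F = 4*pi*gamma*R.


Convert radius: R = 47 nm = 4.7e-08 m
F = 4 * pi * gamma * R
F = 4 * pi * 0.0204 * 4.7e-08
F = 1.20486e-08 N = 12.0486 nN

12.0486


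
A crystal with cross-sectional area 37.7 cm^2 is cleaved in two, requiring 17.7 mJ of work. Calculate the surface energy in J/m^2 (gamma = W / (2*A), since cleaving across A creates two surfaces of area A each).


Convert: A = 37.7 cm^2 = 0.00377 m^2, W = 17.7 mJ = 0.0177 J
Cleaving exposes two faces of area A, so total new surface = 2*A and gamma = W / (2*A)
gamma = 0.0177 / (2 * 0.00377)
gamma = 2.347 J/m^2

2.347


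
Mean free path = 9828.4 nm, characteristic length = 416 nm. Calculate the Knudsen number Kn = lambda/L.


Knudsen number Kn = lambda / L
Kn = 9828.4 / 416
Kn = 23.626

23.626


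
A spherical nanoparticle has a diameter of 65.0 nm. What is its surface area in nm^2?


Radius r = 65.0/2 = 32.5 nm
Surface area SA = 4 * pi * r^2
SA = 4 * pi * (32.5)^2
SA = 13273.23 nm^2

13273.23


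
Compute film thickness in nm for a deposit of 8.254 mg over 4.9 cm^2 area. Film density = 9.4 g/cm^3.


Convert: m = 8.254 mg = 8.2540e-06 kg, A = 4.9 cm^2 = 4.9000e-04 m^2, rho = 9.4 g/cm^3 = 9400 kg/m^3
t = m / (A * rho)
t = 8.2540e-06 / (4.9000e-04 * 9400)
t = 1.7920e-06 m = 1792.0 nm

1792.0


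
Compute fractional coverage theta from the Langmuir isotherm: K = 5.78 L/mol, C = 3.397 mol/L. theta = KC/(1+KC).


Langmuir isotherm: theta = K*C / (1 + K*C)
K*C = 5.78 * 3.397 = 19.63466
theta = 19.63466 / (1 + 19.63466) = 19.63466 / 20.63466
theta = 0.9515

0.9515


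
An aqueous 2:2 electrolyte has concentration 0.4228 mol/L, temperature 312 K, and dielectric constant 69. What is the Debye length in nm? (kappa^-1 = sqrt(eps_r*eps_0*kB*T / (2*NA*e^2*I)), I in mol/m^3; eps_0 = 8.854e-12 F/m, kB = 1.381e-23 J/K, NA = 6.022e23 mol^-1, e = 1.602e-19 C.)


Ionic strength I = 0.4228 * 2^2 * 1000 = 1691.2 mol/m^3
kappa^-1 = sqrt(69 * 8.854e-12 * 1.381e-23 * 312 / (2 * 6.022e23 * (1.602e-19)^2 * 1691.2))
kappa^-1 = 0.224 nm

0.224


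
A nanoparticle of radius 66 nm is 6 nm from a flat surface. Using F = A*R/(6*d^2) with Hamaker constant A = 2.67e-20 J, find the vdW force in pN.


Convert to SI: R = 66 nm = 6.6e-08 m, d = 6 nm = 6e-09 m
F = A * R / (6 * d^2)
F = 2.67e-20 * 6.6e-08 / (6 * (6e-09)^2)
F = 8.15833e-12 N = 8.158 pN

8.158


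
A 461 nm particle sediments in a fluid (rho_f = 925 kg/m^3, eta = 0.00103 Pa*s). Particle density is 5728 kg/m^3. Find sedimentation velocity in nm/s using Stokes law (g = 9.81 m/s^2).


Radius R = 461/2 nm = 2.305e-07 m
Density difference = 5728 - 925 = 4803 kg/m^3
v = 2 * R^2 * (rho_p - rho_f) * g / (9 * eta)
v = 2 * (2.305e-07)^2 * 4803 * 9.81 / (9 * 0.00103)
v = 5.40099e-07 m/s = 540.0994 nm/s

540.0994


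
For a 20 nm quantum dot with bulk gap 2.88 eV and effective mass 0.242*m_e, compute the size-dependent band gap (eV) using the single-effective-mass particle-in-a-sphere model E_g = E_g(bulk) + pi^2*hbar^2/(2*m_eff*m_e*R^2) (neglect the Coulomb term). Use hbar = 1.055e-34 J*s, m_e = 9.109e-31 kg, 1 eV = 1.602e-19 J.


Radius R = 20/2 nm = 1e-08 m
Confinement energy dE = pi^2 * hbar^2 / (2 * m_eff * m_e * R^2)
dE = pi^2 * (1.055e-34)^2 / (2 * 0.242 * 9.109e-31 * (1e-08)^2) J, divided by 1.602e-19 J/eV
dE = 0.0156 eV
Total band gap = E_g(bulk) + dE = 2.88 + 0.0156 = 2.8956 eV

2.8956


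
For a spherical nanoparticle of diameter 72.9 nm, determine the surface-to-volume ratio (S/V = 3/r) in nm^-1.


Radius r = 72.9/2 = 36.45 nm
S/V = 3 / r = 3 / 36.45
S/V = 0.0823 nm^-1

0.0823


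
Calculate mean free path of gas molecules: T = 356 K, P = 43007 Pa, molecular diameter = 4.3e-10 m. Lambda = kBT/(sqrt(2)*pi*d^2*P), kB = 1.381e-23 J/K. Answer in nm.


Mean free path: lambda = kB*T / (sqrt(2) * pi * d^2 * P)
lambda = 1.381e-23 * 356 / (sqrt(2) * pi * (4.3e-10)^2 * 43007)
lambda = 1.39156e-07 m
lambda = 139.16 nm

139.16


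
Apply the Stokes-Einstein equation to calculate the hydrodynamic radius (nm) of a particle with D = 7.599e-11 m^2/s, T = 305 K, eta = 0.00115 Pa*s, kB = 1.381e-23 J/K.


Stokes-Einstein: R = kB*T / (6*pi*eta*D)
R = 1.381e-23 * 305 / (6 * pi * 0.00115 * 7.599e-11)
R = 2.55704e-09 m = 2.56 nm

2.56


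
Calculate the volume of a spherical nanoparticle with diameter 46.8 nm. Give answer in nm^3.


Radius r = 46.8/2 = 23.4 nm
Volume V = (4/3) * pi * r^3
V = (4/3) * pi * (23.4)^3
V = 53670.57 nm^3

53670.57


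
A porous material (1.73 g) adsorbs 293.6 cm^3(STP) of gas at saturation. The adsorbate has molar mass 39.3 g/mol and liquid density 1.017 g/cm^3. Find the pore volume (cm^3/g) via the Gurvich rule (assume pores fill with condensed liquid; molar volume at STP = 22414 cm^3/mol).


Moles adsorbed n = V_ads / 22414 = 293.6 / 22414 = 1.309896e-02 mol
Liquid volume V_liq = n * M / rho_liq = 1.309896e-02 * 39.3 / 1.017 = 0.50618 cm^3
Specific pore volume V_pore = V_liq / m_sample = 0.50618 / 1.73
V_pore = 0.2926 cm^3/g

0.2926


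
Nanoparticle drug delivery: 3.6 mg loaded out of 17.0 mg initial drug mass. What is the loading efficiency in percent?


Drug loading efficiency = (drug loaded / drug initial) * 100
DLE = 3.6 / 17.0 * 100
DLE = 0.2118 * 100
DLE = 21.18%

21.18


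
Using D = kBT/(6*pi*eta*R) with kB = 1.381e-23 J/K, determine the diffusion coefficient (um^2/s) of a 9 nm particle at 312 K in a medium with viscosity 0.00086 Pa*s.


Radius R = 9/2 = 4.5 nm = 4.5e-09 m
D = kB*T / (6*pi*eta*R)
D = 1.381e-23 * 312 / (6 * pi * 0.00086 * 4.5e-09)
D = 5.90658e-11 m^2/s = 59.066 um^2/s

59.066


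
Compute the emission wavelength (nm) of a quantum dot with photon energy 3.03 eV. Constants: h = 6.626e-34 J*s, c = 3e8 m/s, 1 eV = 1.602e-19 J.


Convert energy: E = 3.03 eV = 3.03 * 1.602e-19 = 4.85406e-19 J
lambda = h*c / E = 6.626e-34 * 3e8 / 4.85406e-19
lambda = 4.09513e-07 m = 409.5 nm

409.5


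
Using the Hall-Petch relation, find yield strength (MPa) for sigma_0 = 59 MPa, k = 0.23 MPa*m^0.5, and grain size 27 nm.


d = 27 nm = 2.7e-08 m
sqrt(d) = 0.0001643168
Hall-Petch contribution = k / sqrt(d) = 0.23 / 0.0001643168 = 1399.7 MPa
sigma = sigma_0 + k/sqrt(d) = 59 + 1399.7 = 1458.7 MPa

1458.7


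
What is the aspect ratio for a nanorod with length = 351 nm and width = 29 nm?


Aspect ratio AR = length / diameter
AR = 351 / 29
AR = 12.1

12.1


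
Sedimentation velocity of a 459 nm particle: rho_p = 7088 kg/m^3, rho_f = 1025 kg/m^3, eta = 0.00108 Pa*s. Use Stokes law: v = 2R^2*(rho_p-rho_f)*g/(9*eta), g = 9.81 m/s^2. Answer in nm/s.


Radius R = 459/2 nm = 2.295e-07 m
Density difference = 7088 - 1025 = 6063 kg/m^3
v = 2 * R^2 * (rho_p - rho_f) * g / (9 * eta)
v = 2 * (2.295e-07)^2 * 6063 * 9.81 / (9 * 0.00108)
v = 6.44593e-07 m/s = 644.5932 nm/s

644.5932


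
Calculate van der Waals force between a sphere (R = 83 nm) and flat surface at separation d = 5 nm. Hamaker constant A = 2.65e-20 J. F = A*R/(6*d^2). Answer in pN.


Convert to SI: R = 83 nm = 8.3e-08 m, d = 5 nm = 5e-09 m
F = A * R / (6 * d^2)
F = 2.65e-20 * 8.3e-08 / (6 * (5e-09)^2)
F = 1.46633e-11 N = 14.663 pN

14.663


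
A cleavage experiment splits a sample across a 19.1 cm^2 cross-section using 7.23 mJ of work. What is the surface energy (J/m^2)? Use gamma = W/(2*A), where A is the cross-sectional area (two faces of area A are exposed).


Convert: A = 19.1 cm^2 = 0.00191 m^2, W = 7.23 mJ = 0.00723 J
Cleaving exposes two faces of area A, so total new surface = 2*A and gamma = W / (2*A)
gamma = 0.00723 / (2 * 0.00191)
gamma = 1.893 J/m^2

1.893


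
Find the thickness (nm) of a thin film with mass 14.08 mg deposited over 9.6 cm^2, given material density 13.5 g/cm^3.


Convert: m = 14.08 mg = 1.4080e-05 kg, A = 9.6 cm^2 = 9.6000e-04 m^2, rho = 13.5 g/cm^3 = 13500 kg/m^3
t = m / (A * rho)
t = 1.4080e-05 / (9.6000e-04 * 13500)
t = 1.0864e-06 m = 1086.4 nm

1086.4


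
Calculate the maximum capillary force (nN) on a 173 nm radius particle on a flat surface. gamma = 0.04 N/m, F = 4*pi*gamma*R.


Convert radius: R = 173 nm = 1.73e-07 m
F = 4 * pi * gamma * R
F = 4 * pi * 0.04 * 1.73e-07
F = 8.69593e-08 N = 86.9593 nN

86.9593


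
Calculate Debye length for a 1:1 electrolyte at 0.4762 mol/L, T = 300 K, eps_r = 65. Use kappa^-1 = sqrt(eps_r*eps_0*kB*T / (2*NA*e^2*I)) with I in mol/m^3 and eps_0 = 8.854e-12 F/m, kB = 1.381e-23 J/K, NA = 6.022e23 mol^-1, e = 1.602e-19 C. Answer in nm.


Ionic strength I = 0.4762 * 1^2 * 1000 = 476.2 mol/m^3
kappa^-1 = sqrt(65 * 8.854e-12 * 1.381e-23 * 300 / (2 * 6.022e23 * (1.602e-19)^2 * 476.2))
kappa^-1 = 0.402 nm

0.402


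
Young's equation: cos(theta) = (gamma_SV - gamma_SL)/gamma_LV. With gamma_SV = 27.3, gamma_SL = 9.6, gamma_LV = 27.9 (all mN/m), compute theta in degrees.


cos(theta) = (gamma_SV - gamma_SL) / gamma_LV
cos(theta) = (27.3 - 9.6) / 27.9
cos(theta) = 0.634409
theta = arccos(0.634409) = 50.62 degrees

50.62


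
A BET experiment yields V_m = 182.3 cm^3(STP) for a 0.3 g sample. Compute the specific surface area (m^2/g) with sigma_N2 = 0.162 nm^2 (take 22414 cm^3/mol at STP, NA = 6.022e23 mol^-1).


Number of moles in monolayer = V_m / 22414 = 182.3 / 22414 = 0.00813331
Number of molecules = moles * NA = 0.00813331 * 6.022e23
SA = molecules * sigma / mass
SA = (182.3 / 22414) * 6.022e23 * 0.162e-18 / 0.3
SA = 2644.9 m^2/g

2644.9


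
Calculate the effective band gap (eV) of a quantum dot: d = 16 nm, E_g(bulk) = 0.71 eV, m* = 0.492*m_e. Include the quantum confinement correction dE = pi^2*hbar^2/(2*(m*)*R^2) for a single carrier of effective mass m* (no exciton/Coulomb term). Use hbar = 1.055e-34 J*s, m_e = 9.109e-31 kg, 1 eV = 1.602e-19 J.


Radius R = 16/2 nm = 8e-09 m
Confinement energy dE = pi^2 * hbar^2 / (2 * m_eff * m_e * R^2)
dE = pi^2 * (1.055e-34)^2 / (2 * 0.492 * 9.109e-31 * (8e-09)^2) J, divided by 1.602e-19 J/eV
dE = 0.012 eV
Total band gap = E_g(bulk) + dE = 0.71 + 0.012 = 0.722 eV

0.722


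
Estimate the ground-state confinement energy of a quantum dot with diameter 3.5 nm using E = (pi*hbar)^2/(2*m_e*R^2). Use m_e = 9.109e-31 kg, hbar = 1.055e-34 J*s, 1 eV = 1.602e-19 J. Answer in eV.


Radius R = 3.5/2 = 1.75 nm = 1.75e-09 m
E = (pi * 1.055e-34)^2 / (2 * 9.109e-31 * (1.75e-09)^2)
E(J) = 1.96892e-20
E = E(J) / 1.602e-19 = 0.1229 eV

0.1229


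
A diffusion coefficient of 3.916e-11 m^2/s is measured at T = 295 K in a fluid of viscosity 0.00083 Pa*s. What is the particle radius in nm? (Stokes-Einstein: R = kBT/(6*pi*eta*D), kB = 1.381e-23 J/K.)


Stokes-Einstein: R = kB*T / (6*pi*eta*D)
R = 1.381e-23 * 295 / (6 * pi * 0.00083 * 3.916e-11)
R = 6.64957e-09 m = 6.65 nm

6.65


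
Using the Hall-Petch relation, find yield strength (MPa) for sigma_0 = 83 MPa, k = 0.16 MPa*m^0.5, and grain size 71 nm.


d = 71 nm = 7.1e-08 m
sqrt(d) = 0.0002664583
Hall-Petch contribution = k / sqrt(d) = 0.16 / 0.0002664583 = 600.5 MPa
sigma = sigma_0 + k/sqrt(d) = 83 + 600.5 = 683.5 MPa

683.5


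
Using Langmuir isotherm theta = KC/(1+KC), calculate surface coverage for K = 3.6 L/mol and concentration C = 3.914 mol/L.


Langmuir isotherm: theta = K*C / (1 + K*C)
K*C = 3.6 * 3.914 = 14.0904
theta = 14.0904 / (1 + 14.0904) = 14.0904 / 15.0904
theta = 0.9337

0.9337


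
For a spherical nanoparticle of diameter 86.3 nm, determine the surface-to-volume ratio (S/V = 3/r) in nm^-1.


Radius r = 86.3/2 = 43.15 nm
S/V = 3 / r = 3 / 43.15
S/V = 0.0695 nm^-1

0.0695


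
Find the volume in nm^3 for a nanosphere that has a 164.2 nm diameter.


Radius r = 164.2/2 = 82.1 nm
Volume V = (4/3) * pi * r^3
V = (4/3) * pi * (82.1)^3
V = 2318024.81 nm^3

2318024.81


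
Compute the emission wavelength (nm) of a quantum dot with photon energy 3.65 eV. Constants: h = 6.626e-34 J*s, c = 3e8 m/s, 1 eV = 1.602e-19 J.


Convert energy: E = 3.65 eV = 3.65 * 1.602e-19 = 5.8473e-19 J
lambda = h*c / E = 6.626e-34 * 3e8 / 5.8473e-19
lambda = 3.39952e-07 m = 340.0 nm

340.0


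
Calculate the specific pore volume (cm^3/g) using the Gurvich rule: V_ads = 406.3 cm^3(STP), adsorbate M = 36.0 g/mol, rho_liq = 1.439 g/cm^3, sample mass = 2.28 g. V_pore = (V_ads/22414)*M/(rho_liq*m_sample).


Moles adsorbed n = V_ads / 22414 = 406.3 / 22414 = 1.812706e-02 mol
Liquid volume V_liq = n * M / rho_liq = 1.812706e-02 * 36.0 / 1.439 = 0.45349 cm^3
Specific pore volume V_pore = V_liq / m_sample = 0.45349 / 2.28
V_pore = 0.1989 cm^3/g

0.1989


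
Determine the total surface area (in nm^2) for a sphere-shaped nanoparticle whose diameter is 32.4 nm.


Radius r = 32.4/2 = 16.2 nm
Surface area SA = 4 * pi * r^2
SA = 4 * pi * (16.2)^2
SA = 3297.92 nm^2

3297.92


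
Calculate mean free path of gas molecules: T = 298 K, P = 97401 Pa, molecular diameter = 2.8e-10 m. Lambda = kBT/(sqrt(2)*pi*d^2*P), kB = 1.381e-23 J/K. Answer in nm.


Mean free path: lambda = kB*T / (sqrt(2) * pi * d^2 * P)
lambda = 1.381e-23 * 298 / (sqrt(2) * pi * (2.8e-10)^2 * 97401)
lambda = 1.21301e-07 m
lambda = 121.3 nm

121.3


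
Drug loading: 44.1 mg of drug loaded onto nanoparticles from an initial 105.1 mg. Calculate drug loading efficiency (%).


Drug loading efficiency = (drug loaded / drug initial) * 100
DLE = 44.1 / 105.1 * 100
DLE = 0.4196 * 100
DLE = 41.96%

41.96


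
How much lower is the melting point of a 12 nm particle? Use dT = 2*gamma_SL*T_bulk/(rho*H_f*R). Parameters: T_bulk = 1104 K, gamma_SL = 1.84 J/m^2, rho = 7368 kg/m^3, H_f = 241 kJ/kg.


Radius R = 12/2 = 6 nm = 6e-09 m
Convert H_f = 241 kJ/kg = 241000 J/kg
dT = 2 * gamma_SL * T_bulk / (rho * H_f * R)
dT = 2 * 1.84 * 1104 / (7368 * 241000 * 6e-09)
dT = 381.3 K

381.3


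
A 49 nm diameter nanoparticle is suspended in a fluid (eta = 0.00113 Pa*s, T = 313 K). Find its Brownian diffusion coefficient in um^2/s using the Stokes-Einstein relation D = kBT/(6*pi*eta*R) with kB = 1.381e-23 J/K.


Radius R = 49/2 = 24.5 nm = 2.45e-08 m
D = kB*T / (6*pi*eta*R)
D = 1.381e-23 * 313 / (6 * pi * 0.00113 * 2.45e-08)
D = 8.28309e-12 m^2/s = 8.283 um^2/s

8.283


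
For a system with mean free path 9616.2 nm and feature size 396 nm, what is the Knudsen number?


Knudsen number Kn = lambda / L
Kn = 9616.2 / 396
Kn = 24.2833

24.2833


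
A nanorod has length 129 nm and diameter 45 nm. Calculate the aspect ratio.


Aspect ratio AR = length / diameter
AR = 129 / 45
AR = 2.87

2.87


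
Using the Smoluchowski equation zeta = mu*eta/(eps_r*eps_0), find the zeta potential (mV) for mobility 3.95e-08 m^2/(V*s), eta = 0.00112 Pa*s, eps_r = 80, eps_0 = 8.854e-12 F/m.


Smoluchowski equation: zeta = mu * eta / (eps_r * eps_0)
zeta = 3.95e-08 * 0.00112 / (80 * 8.854e-12)
zeta = 0.062458 V = 62.46 mV

62.46


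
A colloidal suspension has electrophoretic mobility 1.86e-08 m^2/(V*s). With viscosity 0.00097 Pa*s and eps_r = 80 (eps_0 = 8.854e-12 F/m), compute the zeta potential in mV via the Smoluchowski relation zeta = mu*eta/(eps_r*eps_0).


Smoluchowski equation: zeta = mu * eta / (eps_r * eps_0)
zeta = 1.86e-08 * 0.00097 / (80 * 8.854e-12)
zeta = 0.025472 V = 25.47 mV

25.47


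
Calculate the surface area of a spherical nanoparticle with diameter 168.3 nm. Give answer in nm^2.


Radius r = 168.3/2 = 84.15 nm
Surface area SA = 4 * pi * r^2
SA = 4 * pi * (84.15)^2
SA = 88985.27 nm^2

88985.27


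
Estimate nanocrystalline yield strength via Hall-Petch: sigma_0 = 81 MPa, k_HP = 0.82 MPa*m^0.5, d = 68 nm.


d = 68 nm = 6.8e-08 m
sqrt(d) = 0.0002607681
Hall-Petch contribution = k / sqrt(d) = 0.82 / 0.0002607681 = 3144.6 MPa
sigma = sigma_0 + k/sqrt(d) = 81 + 3144.6 = 3225.6 MPa

3225.6


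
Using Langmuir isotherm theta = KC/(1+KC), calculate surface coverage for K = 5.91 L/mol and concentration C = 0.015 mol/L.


Langmuir isotherm: theta = K*C / (1 + K*C)
K*C = 5.91 * 0.015 = 0.08865
theta = 0.08865 / (1 + 0.08865) = 0.08865 / 1.08865
theta = 0.0814

0.0814


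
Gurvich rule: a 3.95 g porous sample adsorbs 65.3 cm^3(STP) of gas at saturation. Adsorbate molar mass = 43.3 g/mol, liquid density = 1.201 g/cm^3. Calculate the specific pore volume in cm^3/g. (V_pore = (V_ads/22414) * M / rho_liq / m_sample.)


Moles adsorbed n = V_ads / 22414 = 65.3 / 22414 = 2.913358e-03 mol
Liquid volume V_liq = n * M / rho_liq = 2.913358e-03 * 43.3 / 1.201 = 0.10504 cm^3
Specific pore volume V_pore = V_liq / m_sample = 0.10504 / 3.95
V_pore = 0.0266 cm^3/g

0.0266


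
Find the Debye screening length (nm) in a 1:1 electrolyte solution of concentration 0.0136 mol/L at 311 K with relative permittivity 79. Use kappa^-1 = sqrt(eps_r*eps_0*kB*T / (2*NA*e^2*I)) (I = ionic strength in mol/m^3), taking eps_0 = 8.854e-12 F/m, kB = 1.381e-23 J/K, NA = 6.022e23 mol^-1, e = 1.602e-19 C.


Ionic strength I = 0.0136 * 1^2 * 1000 = 13.6 mol/m^3
kappa^-1 = sqrt(79 * 8.854e-12 * 1.381e-23 * 311 / (2 * 6.022e23 * (1.602e-19)^2 * 13.6))
kappa^-1 = 2.673 nm

2.673


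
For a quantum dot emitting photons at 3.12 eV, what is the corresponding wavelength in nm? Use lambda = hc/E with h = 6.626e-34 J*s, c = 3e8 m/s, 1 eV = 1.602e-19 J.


Convert energy: E = 3.12 eV = 3.12 * 1.602e-19 = 4.99824e-19 J
lambda = h*c / E = 6.626e-34 * 3e8 / 4.99824e-19
lambda = 3.977e-07 m = 397.7 nm

397.7


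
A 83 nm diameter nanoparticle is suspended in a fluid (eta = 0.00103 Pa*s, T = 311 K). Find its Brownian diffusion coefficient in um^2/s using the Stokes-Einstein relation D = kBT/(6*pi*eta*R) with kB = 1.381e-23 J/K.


Radius R = 83/2 = 41.5 nm = 4.15e-08 m
D = kB*T / (6*pi*eta*R)
D = 1.381e-23 * 311 / (6 * pi * 0.00103 * 4.15e-08)
D = 5.3305e-12 m^2/s = 5.33 um^2/s

5.33


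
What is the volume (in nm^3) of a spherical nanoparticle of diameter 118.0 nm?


Radius r = 118.0/2 = 59 nm
Volume V = (4/3) * pi * r^3
V = (4/3) * pi * (59)^3
V = 860289.54 nm^3

860289.54


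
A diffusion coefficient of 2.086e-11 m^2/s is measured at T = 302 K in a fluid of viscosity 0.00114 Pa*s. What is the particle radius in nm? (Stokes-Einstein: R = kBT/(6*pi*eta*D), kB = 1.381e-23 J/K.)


Stokes-Einstein: R = kB*T / (6*pi*eta*D)
R = 1.381e-23 * 302 / (6 * pi * 0.00114 * 2.086e-11)
R = 9.30423e-09 m = 9.3 nm

9.3


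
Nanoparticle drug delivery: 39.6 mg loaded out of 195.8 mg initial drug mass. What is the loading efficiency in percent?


Drug loading efficiency = (drug loaded / drug initial) * 100
DLE = 39.6 / 195.8 * 100
DLE = 0.2022 * 100
DLE = 20.22%

20.22


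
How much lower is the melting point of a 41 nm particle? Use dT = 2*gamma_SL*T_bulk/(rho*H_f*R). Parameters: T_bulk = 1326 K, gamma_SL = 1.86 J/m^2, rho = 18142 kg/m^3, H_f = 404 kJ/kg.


Radius R = 41/2 = 20.5 nm = 2.05e-08 m
Convert H_f = 404 kJ/kg = 404000 J/kg
dT = 2 * gamma_SL * T_bulk / (rho * H_f * R)
dT = 2 * 1.86 * 1326 / (18142 * 404000 * 2.05e-08)
dT = 32.8 K

32.8


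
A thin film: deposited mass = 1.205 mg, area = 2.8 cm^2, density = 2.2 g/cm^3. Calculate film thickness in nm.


Convert: m = 1.205 mg = 1.2050e-06 kg, A = 2.8 cm^2 = 2.8000e-04 m^2, rho = 2.2 g/cm^3 = 2200 kg/m^3
t = m / (A * rho)
t = 1.2050e-06 / (2.8000e-04 * 2200)
t = 1.9562e-06 m = 1956.2 nm

1956.2


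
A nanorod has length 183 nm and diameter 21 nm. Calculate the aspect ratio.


Aspect ratio AR = length / diameter
AR = 183 / 21
AR = 8.71

8.71


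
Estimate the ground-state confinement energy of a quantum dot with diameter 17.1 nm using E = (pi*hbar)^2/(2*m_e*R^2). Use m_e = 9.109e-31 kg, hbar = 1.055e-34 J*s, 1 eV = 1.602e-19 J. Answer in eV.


Radius R = 17.1/2 = 8.55 nm = 8.55e-09 m
E = (pi * 1.055e-34)^2 / (2 * 9.109e-31 * (8.55e-09)^2)
E(J) = 8.24844e-22
E = E(J) / 1.602e-19 = 0.0051 eV

0.0051


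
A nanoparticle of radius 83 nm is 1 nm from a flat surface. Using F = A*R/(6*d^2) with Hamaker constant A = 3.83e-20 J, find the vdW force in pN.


Convert to SI: R = 83 nm = 8.3e-08 m, d = 1 nm = 1e-09 m
F = A * R / (6 * d^2)
F = 3.83e-20 * 8.3e-08 / (6 * (1e-09)^2)
F = 5.29817e-10 N = 529.817 pN

529.817


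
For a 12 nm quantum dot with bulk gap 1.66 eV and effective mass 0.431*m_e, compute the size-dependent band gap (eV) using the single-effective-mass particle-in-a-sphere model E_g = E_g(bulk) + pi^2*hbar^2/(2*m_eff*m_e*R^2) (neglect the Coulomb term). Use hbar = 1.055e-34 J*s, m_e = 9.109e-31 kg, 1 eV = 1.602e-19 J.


Radius R = 12/2 nm = 6e-09 m
Confinement energy dE = pi^2 * hbar^2 / (2 * m_eff * m_e * R^2)
dE = pi^2 * (1.055e-34)^2 / (2 * 0.431 * 9.109e-31 * (6e-09)^2) J, divided by 1.602e-19 J/eV
dE = 0.0243 eV
Total band gap = E_g(bulk) + dE = 1.66 + 0.0243 = 1.6843 eV

1.6843


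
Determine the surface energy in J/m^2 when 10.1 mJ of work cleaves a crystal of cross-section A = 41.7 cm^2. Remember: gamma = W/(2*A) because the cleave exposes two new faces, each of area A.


Convert: A = 41.7 cm^2 = 0.00417 m^2, W = 10.1 mJ = 0.0101 J
Cleaving exposes two faces of area A, so total new surface = 2*A and gamma = W / (2*A)
gamma = 0.0101 / (2 * 0.00417)
gamma = 1.211 J/m^2

1.211


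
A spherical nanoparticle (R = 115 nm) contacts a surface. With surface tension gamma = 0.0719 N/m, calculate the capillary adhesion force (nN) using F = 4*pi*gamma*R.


Convert radius: R = 115 nm = 1.15e-07 m
F = 4 * pi * gamma * R
F = 4 * pi * 0.0719 * 1.15e-07
F = 1.03905e-07 N = 103.905 nN

103.905


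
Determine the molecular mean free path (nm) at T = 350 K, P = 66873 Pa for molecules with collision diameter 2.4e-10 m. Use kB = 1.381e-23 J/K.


Mean free path: lambda = kB*T / (sqrt(2) * pi * d^2 * P)
lambda = 1.381e-23 * 350 / (sqrt(2) * pi * (2.4e-10)^2 * 66873)
lambda = 2.82438e-07 m
lambda = 282.44 nm

282.44


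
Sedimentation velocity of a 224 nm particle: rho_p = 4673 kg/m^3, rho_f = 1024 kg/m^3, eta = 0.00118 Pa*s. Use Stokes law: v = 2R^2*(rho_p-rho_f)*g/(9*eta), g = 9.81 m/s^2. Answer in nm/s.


Radius R = 224/2 nm = 1.12e-07 m
Density difference = 4673 - 1024 = 3649 kg/m^3
v = 2 * R^2 * (rho_p - rho_f) * g / (9 * eta)
v = 2 * (1.12e-07)^2 * 3649 * 9.81 / (9 * 0.00118)
v = 8.45638e-08 m/s = 84.5638 nm/s

84.5638


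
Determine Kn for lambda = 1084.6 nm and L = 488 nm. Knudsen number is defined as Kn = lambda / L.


Knudsen number Kn = lambda / L
Kn = 1084.6 / 488
Kn = 2.2225

2.2225


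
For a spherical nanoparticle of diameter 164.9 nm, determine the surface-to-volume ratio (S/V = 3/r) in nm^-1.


Radius r = 164.9/2 = 82.45 nm
S/V = 3 / r = 3 / 82.45
S/V = 0.0364 nm^-1

0.0364


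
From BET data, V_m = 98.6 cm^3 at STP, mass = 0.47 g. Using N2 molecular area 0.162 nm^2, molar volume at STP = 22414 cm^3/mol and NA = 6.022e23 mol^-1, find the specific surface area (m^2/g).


Number of moles in monolayer = V_m / 22414 = 98.6 / 22414 = 0.00439904
Number of molecules = moles * NA = 0.00439904 * 6.022e23
SA = molecules * sigma / mass
SA = (98.6 / 22414) * 6.022e23 * 0.162e-18 / 0.47
SA = 913.1 m^2/g

913.1


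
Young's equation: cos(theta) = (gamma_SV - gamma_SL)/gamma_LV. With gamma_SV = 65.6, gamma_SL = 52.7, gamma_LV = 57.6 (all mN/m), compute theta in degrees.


cos(theta) = (gamma_SV - gamma_SL) / gamma_LV
cos(theta) = (65.6 - 52.7) / 57.6
cos(theta) = 0.223958
theta = arccos(0.223958) = 77.06 degrees

77.06


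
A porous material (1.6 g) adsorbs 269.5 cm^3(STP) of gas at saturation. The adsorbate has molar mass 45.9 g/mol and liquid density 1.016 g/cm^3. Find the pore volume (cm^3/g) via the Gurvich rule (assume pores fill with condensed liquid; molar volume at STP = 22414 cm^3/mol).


Moles adsorbed n = V_ads / 22414 = 269.5 / 22414 = 1.202374e-02 mol
Liquid volume V_liq = n * M / rho_liq = 1.202374e-02 * 45.9 / 1.016 = 0.54320 cm^3
Specific pore volume V_pore = V_liq / m_sample = 0.54320 / 1.6
V_pore = 0.3395 cm^3/g

0.3395
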